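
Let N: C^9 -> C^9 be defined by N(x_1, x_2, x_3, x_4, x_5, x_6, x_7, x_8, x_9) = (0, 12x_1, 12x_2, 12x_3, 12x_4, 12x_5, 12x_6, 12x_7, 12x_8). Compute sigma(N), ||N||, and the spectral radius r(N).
sigma(N) = {0}; ||N|| = 12; r(N) = 0. (N is nilpotent with N^9 = 0.)

On C^9, N is a strictly lower-triangular matrix with 12 on the subdiagonal and zeros elsewhere, so its characteristic polynomial is lambda^9 and every eigenvalue is 0: sigma(N) = {0}. For the operator norm, N e_i = 12e_{i+1} for i = 1, ..., 8 and N e_9 = 0, so the singular values of N are 12 (with multiplicity 8) and 0; hence ||N|| = 12. The spectral radius r(N) = max|lambda| = 0. Note ||N|| > r(N) — characteristic of non-normal nilpotent operators. Indeed N^9 = 0.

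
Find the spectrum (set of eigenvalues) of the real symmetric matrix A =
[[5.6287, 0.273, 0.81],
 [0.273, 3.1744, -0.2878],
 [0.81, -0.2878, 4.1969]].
sigma(A) ≈ {3, 4, 6}

A is real symmetric, so its spectrum consists of real eigenvalues. Expanding the characteristic polynomial of the displayed matrix gives
  det(λ I - A) = p(λ) = λ^3 + (-13)λ^2 + (54)λ + (-72).
Solving p(λ) = 0 yields eigenvalues ≈ 3, 4, 6. (A is shown rounded to 4 decimals, so these recover the underlying integer eigenvalues to within that precision.)
Verification: the trace of A = 13 equals the sum of eigenvalues 13, and det(A) ≈ 72.0001 matches the eigenvalue product 72.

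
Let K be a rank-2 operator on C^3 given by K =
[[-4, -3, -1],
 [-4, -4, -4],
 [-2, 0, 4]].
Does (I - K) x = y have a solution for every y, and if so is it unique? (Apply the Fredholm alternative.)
(I - K) is invertible (det(I - K) = -25 ≠ 0), so for every y in C^3 the equation (I - K) x = y has a unique solution.

K has rank 2 and factors as K = U V^T = u1 v1^T + u2 v2^T with u1 = (-1, -2, 1), v1 = (0, 1, 3), u2 = (2, 2, 1), v2 = (-2, -1, 1) (multiplying out reproduces the displayed K). The nonzero eigenvalues of U V^T coincide with those of the 2 x 2 matrix G = V^T U = [[v1·u1, v1·u2], [v2·u1, v2·u2]] = [[1, 5], [5, -5]], and by the Sylvester determinant identity det(I_3 - U V^T) = det(I_2 - V^T U) = det([[0, -5], [-5, 6]]) = (0)(6) - (-5)(-5) = -25. (Direct check: I - K =
[[5, 3, 1],
 [4, 5, 4],
 [2, 0, -3]]
has determinant -25.) The finite-dimensional Fredholm alternative says: either (I - K) is invertible, or ker(I - K) ≠ {0} and then range(I - K) = ker((I - K)^*)^⊥, with dim ker(I - K) = dim ker((I - K)^*). Since det(I - K) ≠ 0, 1 is not an eigenvalue of K and ker(I - K) = {0}, so we are in the first case: for every y there is a unique x = (I - K)^(-1) y. (Explicitly, by the Woodbury identity, (I - U V^T)^(-1) = I + U (I_2 - G)^(-1) V^T.)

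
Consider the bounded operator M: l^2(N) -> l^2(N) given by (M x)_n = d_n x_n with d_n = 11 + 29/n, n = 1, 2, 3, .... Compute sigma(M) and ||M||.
sigma(M) = {11 + 29/n : n ≥ 1} ∪ {11}; ||M|| = 40

A bounded diagonal operator on l^2 with diagonal entries d_n has spectrum equal to the closure of {d_n : n ≥ 1}: every d_n is an eigenvalue (with eigenvector e_n), so {d_n} ⊂ sigma(M); the spectrum is closed, so its closure is too; and for lambda not in the closure, (M - lambda I) has bounded inverse (the diagonal entries 1/(d_n - lambda) are bounded). For our sequence d_n = 11 + 29/n, n = 1, 2, 3, ...:
  - {d_n} = {11 + 29/n : n ≥ 1}; the only limit point is 11
  - closure = {11 + 29/n : n ≥ 1} ∪ {11}
For the norm: a diagonal operator has ||M|| = sup_n |d_n|. Here d_n = 11 + 29/n is positive and decreasing, so sup_n |d_n| = d_1 = 11 + 29 = 40. So ||M|| = 40.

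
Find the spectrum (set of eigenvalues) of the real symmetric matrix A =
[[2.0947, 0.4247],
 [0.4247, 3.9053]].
sigma(A) ≈ {2, 4}

A is real symmetric, so its spectrum consists of real eigenvalues. Expanding the characteristic polynomial of the displayed matrix gives
  det(λ I - A) = p(λ) = λ^2 + (-6)λ + (8).
Solving p(λ) = 0 yields eigenvalues ≈ 2, 4. (A is shown rounded to 4 decimals, so these recover the underlying integer eigenvalues to within that precision.)
Verification: the trace of A = 6 equals the sum of eigenvalues 6, and det(A) ≈ 8.0001 matches the eigenvalue product 8.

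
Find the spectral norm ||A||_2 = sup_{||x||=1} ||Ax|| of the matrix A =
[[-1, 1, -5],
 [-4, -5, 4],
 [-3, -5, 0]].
||A||_2 ≈ 9.4656 (= sqrt(largest eigenvalue of A^T A))

||A||_2 = sigma_max(A) = sqrt(lambda_max(A^T A)). Form the symmetric matrix M = A^T A =
[[26, 34, -11],
 [34, 51, -25],
 [-11, -25, 41]].
Its characteristic polynomial (trace, sum of principal 2x2 minors, determinant of M give the coefficients) is
  p(λ) = det(λ I - M) = λ^3 - 118λ^2 + 2581λ - 3249.
No integer candidate from the rational root theorem (±divisors of 3249) is a root, so the roots are irrational. The cubic discriminant is Δ = 20154924657 > 0, so there are three distinct real roots. p(1) = -785 and p(2) = 1449 have opposite signs, so a root lies in (1, 2); Newton's method refines it to λ ≈ 1.34. p(27) = 99 and p(28) = -1541 have opposite signs, so a root lies in (27, 28); Newton's method refines it to λ ≈ 27.0616. p(89) = -3249 and p(90) = 2241 have opposite signs, so a root lies in (89, 90); Newton's method refines it to λ ≈ 89.5984. Check (Vieta): the three roots sum to 118, matching tr M = 118.
So the eigenvalues of A^T A are ≈ 1.34, 27.0616, 89.5984 (all ≥ 0, as they must be for A^T A). The largest is λ_max ≈ 89.5984, hence ||A||_2 = sqrt(λ_max) ≈ 9.4656.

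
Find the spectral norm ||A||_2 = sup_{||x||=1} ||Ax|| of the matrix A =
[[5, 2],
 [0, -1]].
||A||_2 = sqrt((30 + sqrt(800))/2) ≈ 5.3983 (= sqrt(largest eigenvalue of A^T A))

||A||_2 = sigma_max(A) = sqrt(lambda_max(A^T A)). Form the symmetric matrix M = A^T A =
[[25, 10],
 [10, 5]].
Its characteristic polynomial (trace, determinant of M give the coefficients) is
  p(λ) = det(λ I - M) = λ^2 - 30λ + 25.
For λ^2 - 30λ + 25 the discriminant is 800. It is nonnegative but not a perfect square, so the roots are real and irrational: λ = (30 ± sqrt(800))/2 ≈ 29.1421, 0.8579.
So the eigenvalues of A^T A are ≈ 0.8579, 29.1421 (all ≥ 0, as they must be for A^T A). The largest is λ_max = (30 + sqrt(800))/2 ≈ 29.1421, hence ||A||_2 = sqrt(λ_max) = sqrt((30 + sqrt(800))/2) ≈ 5.3983.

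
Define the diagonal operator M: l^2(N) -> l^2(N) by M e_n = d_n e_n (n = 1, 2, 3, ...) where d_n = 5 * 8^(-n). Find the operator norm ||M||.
||M|| = 5/8 (attained at n = 1)

For M diagonal, ||M|| = sup_n |d_n|. The sequence d_n = 5 * 8^(-n) is positive and strictly decreasing (ratio 8^(-1) < 1), so the supremum is d_1 = 5/8. Hence ||M|| = 5/8.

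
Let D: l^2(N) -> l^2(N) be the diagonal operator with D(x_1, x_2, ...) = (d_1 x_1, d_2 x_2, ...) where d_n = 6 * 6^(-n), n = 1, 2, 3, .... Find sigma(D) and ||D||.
sigma(D) = {6 * 6^(-n) : n ≥ 1} ∪ {0}; ||D|| = 1

A bounded diagonal operator on l^2 with diagonal entries d_n has spectrum equal to the closure of {d_n : n ≥ 1}: every d_n is an eigenvalue (with eigenvector e_n), so {d_n} ⊂ sigma(D); the spectrum is closed, so its closure is too; and for lambda not in the closure, (D - lambda I) has bounded inverse (the diagonal entries 1/(d_n - lambda) are bounded). For our sequence d_n = 6 * 6^(-n), n = 1, 2, 3, ...:
  - {d_n} = {6 * 6^(-n) : n ≥ 1}; the only limit point is 0
  - closure = {6 * 6^(-n) : n ≥ 1} ∪ {0}
For the norm: a diagonal operator has ||D|| = sup_n |d_n|. Here d_n = 6 * 6^(-n) is positive and decreasing, so sup_n |d_n| = d_1 = 6/6 = 1. So ||D|| = 1.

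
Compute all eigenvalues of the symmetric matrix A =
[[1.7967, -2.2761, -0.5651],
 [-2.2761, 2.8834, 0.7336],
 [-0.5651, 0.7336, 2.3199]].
sigma(A) ≈ {0, 2, 5}

A is real symmetric, so its spectrum consists of real eigenvalues. Expanding the characteristic polynomial of the displayed matrix gives
  det(λ I - A) = p(λ) = λ^3 + (-7)λ^2 + (10)λ + (0).
Solving p(λ) = 0 yields eigenvalues ≈ 0, 2, 5. (A is shown rounded to 4 decimals, so these recover the underlying integer eigenvalues to within that precision.)
Verification: the trace of A = 7 equals the sum of eigenvalues 7, and det(A) ≈ -0.0006 matches the eigenvalue product 0.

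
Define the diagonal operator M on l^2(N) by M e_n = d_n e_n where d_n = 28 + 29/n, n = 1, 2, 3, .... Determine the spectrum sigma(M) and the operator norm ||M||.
sigma(M) = {28 + 29/n : n ≥ 1} ∪ {28}; ||M|| = 57

A bounded diagonal operator on l^2 with diagonal entries d_n has spectrum equal to the closure of {d_n : n ≥ 1}: every d_n is an eigenvalue (with eigenvector e_n), so {d_n} ⊂ sigma(M); the spectrum is closed, so its closure is too; and for lambda not in the closure, (M - lambda I) has bounded inverse (the diagonal entries 1/(d_n - lambda) are bounded). For our sequence d_n = 28 + 29/n, n = 1, 2, 3, ...:
  - {d_n} = {28 + 29/n : n ≥ 1}; the only limit point is 28
  - closure = {28 + 29/n : n ≥ 1} ∪ {28}
For the norm: a diagonal operator has ||M|| = sup_n |d_n|. Here d_n = 28 + 29/n is positive and decreasing, so sup_n |d_n| = d_1 = 28 + 29 = 57. So ||M|| = 57.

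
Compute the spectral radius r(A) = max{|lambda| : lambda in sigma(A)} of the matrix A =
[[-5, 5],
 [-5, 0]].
r(A) = 5

The eigenvalues of A are the roots of its characteristic polynomial. With M = A (coefficients from the trace and determinant):
  p(λ) = det(λ I - M) = λ^2 + 5λ + 25.
For λ^2 + 5λ + 25 the discriminant is -75. It is negative, so the roots are the complex-conjugate pair λ = -5/2 ± (sqrt(75)/2) i ≈ -2.5 ± 4.3301i. For a conjugate pair the product of the roots equals the constant term, so |λ|^2 = 25 and |λ| = sqrt(25) = 5.
Thus the eigenvalues (to 4 decimals) are -2.5 ± 4.3301i (modulus 5). The spectral radius is the largest modulus: r(A) = 5. (Cross-check: r(A) ≤ ||A||_2 ≈ 8.0902; equality holds whenever A is normal, though it can also hold for some non-normal A.)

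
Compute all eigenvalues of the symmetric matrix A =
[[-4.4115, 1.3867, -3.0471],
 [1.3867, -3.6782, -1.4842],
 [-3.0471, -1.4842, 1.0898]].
sigma(A) ≈ {-6, -4, 3}

A is real symmetric, so its spectrum consists of real eigenvalues. Expanding the characteristic polynomial of the displayed matrix gives
  det(λ I - A) = p(λ) = λ^3 + (7)λ^2 + (-6)λ + (-72).
Solving p(λ) = 0 yields eigenvalues ≈ -6, -4, 3. (A is shown rounded to 4 decimals, so these recover the underlying integer eigenvalues to within that precision.)
Verification: the trace of A = -7 equals the sum of eigenvalues -7, and det(A) ≈ 71.9999 matches the eigenvalue product 72.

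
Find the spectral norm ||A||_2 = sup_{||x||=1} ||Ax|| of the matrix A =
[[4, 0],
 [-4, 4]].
||A||_2 = sqrt((48 + sqrt(1280))/2) ≈ 6.4721 (= sqrt(largest eigenvalue of A^T A))

||A||_2 = sigma_max(A) = sqrt(lambda_max(A^T A)). Form the symmetric matrix M = A^T A =
[[32, -16],
 [-16, 16]].
Its characteristic polynomial (trace, determinant of M give the coefficients) is
  p(λ) = det(λ I - M) = λ^2 - 48λ + 256.
For λ^2 - 48λ + 256 the discriminant is 1280. It is nonnegative but not a perfect square, so the roots are real and irrational: λ = (48 ± sqrt(1280))/2 ≈ 41.8885, 6.1115.
So the eigenvalues of A^T A are ≈ 6.1115, 41.8885 (all ≥ 0, as they must be for A^T A). The largest is λ_max = (48 + sqrt(1280))/2 ≈ 41.8885, hence ||A||_2 = sqrt(λ_max) = sqrt((48 + sqrt(1280))/2) ≈ 6.4721.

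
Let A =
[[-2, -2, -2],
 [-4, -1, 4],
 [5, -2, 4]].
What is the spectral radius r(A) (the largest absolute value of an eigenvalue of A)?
r(A) ≈ 4.8962

The eigenvalues of A are the roots of its characteristic polynomial. With M = A (coefficients from the trace, the sum of principal 2x2 minors, and det A):
  p(λ) = det(λ I - M) = λ^3 - λ^2 + 106.
No integer candidate from the rational root theorem (±divisors of 106) is a root, so the roots are irrational. The cubic discriminant is Δ = -302948 < 0, so there is one real root and a complex-conjugate pair. p(-5) = -44 and p(-4) = 26 have opposite signs, so a root lies in (-5, -4); Newton's method refines it to λ ≈ -4.4217. Dividing out (λ - (-4.4217)) leaves approximately λ^2 - 5.4217λ + 23.9728. For λ^2 - 5.4217λ + 23.9728 the discriminant is -66.4969. It is negative, so the remaining roots are the complex-conjugate pair λ ≈ 2.7108 ± 4.0773i. Their product equals the constant term, so |λ|^2 ≈ 23.9728 and |λ| ≈ 4.8962.
Thus the eigenvalues (to 4 decimals) are -4.4217 (modulus 4.4217); 2.7108 ± 4.0773i (modulus 4.8962). The spectral radius is the largest modulus: r(A) ≈ 4.8962. (Cross-check: r(A) ≤ ||A||_2 ≈ 7.1075; equality holds whenever A is normal, though it can also hold for some non-normal A.)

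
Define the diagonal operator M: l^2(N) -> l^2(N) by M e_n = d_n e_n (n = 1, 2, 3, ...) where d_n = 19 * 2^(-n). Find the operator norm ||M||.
||M|| = 19/2 (attained at n = 1)

For M diagonal, ||M|| = sup_n |d_n|. The sequence d_n = 19 * 2^(-n) is positive and strictly decreasing (ratio 2^(-1) < 1), so the supremum is d_1 = 19/2. Hence ||M|| = 19/2.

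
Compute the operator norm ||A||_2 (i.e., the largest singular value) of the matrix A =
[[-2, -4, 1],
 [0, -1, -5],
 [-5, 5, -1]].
||A||_2 ≈ 7.3895 (= sqrt(largest eigenvalue of A^T A))

||A||_2 = sigma_max(A) = sqrt(lambda_max(A^T A)). Form the symmetric matrix M = A^T A =
[[29, -17, 3],
 [-17, 42, -4],
 [3, -4, 27]].
Its characteristic polynomial (trace, sum of principal 2x2 minors, determinant of M give the coefficients) is
  p(λ) = det(λ I - M) = λ^3 - 98λ^2 + 2821λ - 24649.
No integer candidate from the rational root theorem (±divisors of 24649) is a root, so the roots are irrational. The cubic discriminant is Δ = 87686617 > 0, so there are three distinct real roots. p(17) = -101 and p(18) = 209 have opposite signs, so a root lies in (17, 18); Newton's method refines it to λ ≈ 17.2951. p(26) = 25 and p(27) = -241 have opposite signs, so a root lies in (26, 27); Newton's method refines it to λ ≈ 26.1004. p(54) = -619 and p(55) = 431 have opposite signs, so a root lies in (54, 55); Newton's method refines it to λ ≈ 54.6045. Check (Vieta): the three roots sum to 98, matching tr M = 98.
So the eigenvalues of A^T A are ≈ 17.2951, 26.1004, 54.6045 (all ≥ 0, as they must be for A^T A). The largest is λ_max ≈ 54.6045, hence ||A||_2 = sqrt(λ_max) ≈ 7.3895.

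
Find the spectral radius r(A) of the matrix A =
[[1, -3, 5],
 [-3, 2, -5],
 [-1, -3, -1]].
r(A) ≈ 6.1213

The eigenvalues of A are the roots of its characteristic polynomial. With M = A (coefficients from the trace, the sum of principal 2x2 minors, and det A):
  p(λ) = det(λ I - M) = λ^3 - 2λ^2 - 20λ - 32.
No integer candidate from the rational root theorem (±divisors of 32) is a root, so the roots are irrational. The cubic discriminant is Δ = -18112 < 0, so there is one real root and a complex-conjugate pair. p(6) = -8 and p(7) = 73 have opposite signs, so a root lies in (6, 7); Newton's method refines it to λ ≈ 6.1213. Dividing out (λ - (6.1213)) leaves approximately λ^2 + 4.1213λ + 5.2277. For λ^2 + 4.1213λ + 5.2277 the discriminant is -3.9255. It is negative, so the remaining roots are the complex-conjugate pair λ ≈ -2.0606 ± 0.9906i. Their product equals the constant term, so |λ|^2 ≈ 5.2277 and |λ| ≈ 2.2864.
Thus the eigenvalues (to 4 decimals) are 6.1213 (modulus 6.1213); -2.0606 ± 0.9906i (modulus 2.2864). The spectral radius is the largest modulus: r(A) ≈ 6.1213. (Cross-check: r(A) ≤ ||A||_2 ≈ 8.3988; equality holds whenever A is normal, though it can also hold for some non-normal A.)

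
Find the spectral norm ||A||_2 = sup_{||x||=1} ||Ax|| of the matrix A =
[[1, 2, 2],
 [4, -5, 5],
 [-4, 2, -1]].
||A||_2 ≈ 9.0597 (= sqrt(largest eigenvalue of A^T A))

||A||_2 = sigma_max(A) = sqrt(lambda_max(A^T A)). Form the symmetric matrix M = A^T A =
[[33, -26, 26],
 [-26, 33, -23],
 [26, -23, 30]].
Its characteristic polynomial (trace, sum of principal 2x2 minors, determinant of M give the coefficients) is
  p(λ) = det(λ I - M) = λ^3 - 96λ^2 + 1188λ - 3721.
No integer candidate from the rational root theorem (±divisors of 3721) is a root, so the roots are irrational. The cubic discriminant is Δ = 396698229 > 0, so there are three distinct real roots. p(5) = -56 and p(6) = 167 have opposite signs, so a root lies in (5, 6); Newton's method refines it to λ ≈ 5.195. p(8) = 151 and p(9) = -76 have opposite signs, so a root lies in (8, 9); Newton's method refines it to λ ≈ 8.7267. p(82) = -441 and p(83) = 5326 have opposite signs, so a root lies in (82, 83); Newton's method refines it to λ ≈ 82.0784. Check (Vieta): the three roots sum to 96, matching tr M = 96.
So the eigenvalues of A^T A are ≈ 5.195, 8.7267, 82.0784 (all ≥ 0, as they must be for A^T A). The largest is λ_max ≈ 82.0784, hence ||A||_2 = sqrt(λ_max) ≈ 9.0597.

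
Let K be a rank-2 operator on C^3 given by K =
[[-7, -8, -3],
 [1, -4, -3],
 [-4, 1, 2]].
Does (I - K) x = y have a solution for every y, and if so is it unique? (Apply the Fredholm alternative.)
(I - K) is invertible (det(I - K) = 15 ≠ 0), so for every y in C^3 the equation (I - K) x = y has a unique solution.

K has rank 2 and factors as K = U V^T = u1 v1^T + u2 v2^T with u1 = (-3, -3, 2), v1 = (1, 2, 1), u2 = (-2, 2, -3), v2 = (2, 1, 0) (multiplying out reproduces the displayed K). The nonzero eigenvalues of U V^T coincide with those of the 2 x 2 matrix G = V^T U = [[v1·u1, v1·u2], [v2·u1, v2·u2]] = [[-7, -1], [-9, -2]], and by the Sylvester determinant identity det(I_3 - U V^T) = det(I_2 - V^T U) = det([[8, 1], [9, 3]]) = (8)(3) - (1)(9) = 15. (Direct check: I - K =
[[8, 8, 3],
 [-1, 5, 3],
 [4, -1, -1]]
has determinant 15.) The finite-dimensional Fredholm alternative says: either (I - K) is invertible, or ker(I - K) ≠ {0} and then range(I - K) = ker((I - K)^*)^⊥, with dim ker(I - K) = dim ker((I - K)^*). Since det(I - K) ≠ 0, 1 is not an eigenvalue of K and ker(I - K) = {0}, so we are in the first case: for every y there is a unique x = (I - K)^(-1) y. (Explicitly, by the Woodbury identity, (I - U V^T)^(-1) = I + U (I_2 - G)^(-1) V^T.)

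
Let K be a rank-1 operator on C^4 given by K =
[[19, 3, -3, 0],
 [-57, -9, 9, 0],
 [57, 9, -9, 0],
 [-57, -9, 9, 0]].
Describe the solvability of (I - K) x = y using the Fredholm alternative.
(I - K) is singular (det(I - K) = 0, i.e. 1 ∈ sigma(K)). (I - K) x = y is solvable iff y ⊥ ker((I - K)^*) = span{(19, 3, -3, 0)}, i.e. iff 19y_1 + 3y_2 - 3y_3 = 0. When solvable, the solutions are x = y + c·(1, -3, 3, -3), c arbitrary (ker(I - K) = span{(1, -3, 3, -3)}, dimension 1).

K has rank 1, so it is an outer product K = u v^T: every row of K is a multiple of one row vector. Reading off the entries, u = (1, -3, 3, -3) and v = (19, 3, -3, 0) (row i of K equals u_i·v^T). A rank-one matrix u v^T satisfies K u = u (v·u) and kills the (3)-dimensional subspace v^⊥, so its characteristic polynomial is lambda^3 (lambda - v·u) with v·u = tr K = 1. Hence the eigenvalues of I - K are 1 (multiplicity 3) and 1 - (1) = 0, so det(I - K) = 0. (Direct check: I - K =
[[-18, -3, 3, 0],
 [57, 10, -9, 0],
 [-57, -9, 10, 0],
 [57, 9, -9, 1]]
has determinant 0.) So 1 is an eigenvalue of K and (I - K) is not invertible. The finite-dimensional Fredholm alternative says: either (I - K) is invertible, or ker(I - K) ≠ {0} and then range(I - K) = ker((I - K)^*)^⊥, with dim ker(I - K) = dim ker((I - K)^*). We are in the second case, so we need both kernels. Kernel of I - K: (I - K) u = u - u (v·u) = u - u = 0, so ker(I - K) = span{u} = span{(1, -3, 3, -3)} (it is exactly 1-dimensional because rank(I - K) = 3). Kernel of the adjoint: K is real, so (I - K)^* = I - K^T = I - v u^T, and (I - v u^T) v = v - v (u·v) = 0; hence ker((I - K)^*) = span{v} = span{(19, 3, -3, 0)}. Therefore (I - K) x = y is solvable iff <y, v> = 0, i.e. iff 19y_1 + 3y_2 - 3y_3 = 0. When this holds, K y = u (v·y) = 0, so (I - K) y = y and x = y is a particular solution; the full solution set is the line x = y + c·u = y + c·(1, -3, 3, -3), c ∈ C.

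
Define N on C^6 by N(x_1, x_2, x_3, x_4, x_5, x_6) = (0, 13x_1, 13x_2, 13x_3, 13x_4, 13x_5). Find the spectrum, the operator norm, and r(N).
sigma(N) = {0}; ||N|| = 13; r(N) = 0. (N is nilpotent with N^6 = 0.)

On C^6, N is a strictly lower-triangular matrix with 13 on the subdiagonal and zeros elsewhere, so its characteristic polynomial is lambda^6 and every eigenvalue is 0: sigma(N) = {0}. For the operator norm, N e_i = 13e_{i+1} for i = 1, ..., 5 and N e_6 = 0, so the singular values of N are 13 (with multiplicity 5) and 0; hence ||N|| = 13. The spectral radius r(N) = max|lambda| = 0. Note ||N|| > r(N) — characteristic of non-normal nilpotent operators. Indeed N^6 = 0.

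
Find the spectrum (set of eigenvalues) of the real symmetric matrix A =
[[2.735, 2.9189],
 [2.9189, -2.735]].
sigma(A) ≈ {-4, 4}

A is real symmetric, so its spectrum consists of real eigenvalues. Expanding the characteristic polynomial of the displayed matrix gives
  det(λ I - A) = p(λ) = λ^2 + (0)λ + (-16).
Solving p(λ) = 0 yields eigenvalues ≈ -4, 4. (A is shown rounded to 4 decimals, so these recover the underlying integer eigenvalues to within that precision.)
Verification: the trace of A = 0 equals the sum of eigenvalues 0, and det(A) ≈ -16.0002 matches the eigenvalue product -16.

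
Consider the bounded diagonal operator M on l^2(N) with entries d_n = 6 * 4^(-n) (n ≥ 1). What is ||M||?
||M|| = 3/2 (attained at n = 1)

For M diagonal, ||M|| = sup_n |d_n|. The sequence d_n = 6 * 4^(-n) is positive and strictly decreasing (ratio 4^(-1) < 1), so the supremum is d_1 = 6/4 = 3/2. Hence ||M|| = 3/2.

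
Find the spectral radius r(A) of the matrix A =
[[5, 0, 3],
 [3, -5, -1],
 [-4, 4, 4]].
r(A) ≈ 4.9982

The eigenvalues of A are the roots of its characteristic polynomial. With M = A (coefficients from the trace, the sum of principal 2x2 minors, and det A):
  p(λ) = det(λ I - M) = λ^3 - 4λ^2 - 9λ + 104.
No integer candidate from the rational root theorem (±divisors of 104) is a root, so the roots are irrational. The cubic discriminant is Δ = -193804 < 0, so there is one real root and a complex-conjugate pair. p(-5) = -76 and p(-4) = 12 have opposite signs, so a root lies in (-5, -4); Newton's method refines it to λ ≈ -4.163. Dividing out (λ - (-4.163)) leaves approximately λ^2 - 8.163λ + 24.9822. For λ^2 - 8.163λ + 24.9822 the discriminant is -33.2947. It is negative, so the remaining roots are the complex-conjugate pair λ ≈ 4.0815 ± 2.8851i. Their product equals the constant term, so |λ|^2 ≈ 24.9822 and |λ| ≈ 4.9982.
Thus the eigenvalues (to 4 decimals) are -4.163 (modulus 4.163); 4.0815 ± 2.8851i (modulus 4.9982). The spectral radius is the largest modulus: r(A) ≈ 4.9982. (Cross-check: r(A) ≤ ||A||_2 ≈ 9.0598; equality holds whenever A is normal, though it can also hold for some non-normal A.)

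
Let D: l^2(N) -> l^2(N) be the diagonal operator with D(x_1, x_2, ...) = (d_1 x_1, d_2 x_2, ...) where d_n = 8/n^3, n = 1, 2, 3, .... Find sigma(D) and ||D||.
sigma(D) = {8/n^3 : n ≥ 1} ∪ {0}; ||D|| = 8

A bounded diagonal operator on l^2 with diagonal entries d_n has spectrum equal to the closure of {d_n : n ≥ 1}: every d_n is an eigenvalue (with eigenvector e_n), so {d_n} ⊂ sigma(D); the spectrum is closed, so its closure is too; and for lambda not in the closure, (D - lambda I) has bounded inverse (the diagonal entries 1/(d_n - lambda) are bounded). For our sequence d_n = 8/n^3, n = 1, 2, 3, ...:
  - {d_n} = {8/n^3 : n ≥ 1}; the only limit point is 0
  - closure = {8/n^3 : n ≥ 1} ∪ {0}
For the norm: a diagonal operator has ||D|| = sup_n |d_n|. Here d_n = 8/n^3 is positive and decreasing, so sup_n |d_n| = d_1 = 8. So ||D|| = 8.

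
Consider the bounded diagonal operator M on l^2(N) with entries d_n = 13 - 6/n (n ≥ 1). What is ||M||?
||M|| = 13

For a diagonal operator on l^2 with entries d_n, ||M|| = sup_n |d_n|. Here d_1 = 7, d_2 = 10, ..., and d_n = 13 - 6/n increases monotonically toward 13. All terms lie in [7, 13), so |d_n| = d_n and the supremum is the limit 13, which is not attained by any individual d_n. Hence ||M|| = 13.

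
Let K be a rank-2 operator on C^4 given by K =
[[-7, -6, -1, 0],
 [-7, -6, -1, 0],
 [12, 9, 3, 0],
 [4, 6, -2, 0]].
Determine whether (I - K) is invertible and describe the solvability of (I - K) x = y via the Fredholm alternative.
(I - K) is invertible (det(I - K) = -7 ≠ 0), so for every y in C^4 the equation (I - K) x = y has a unique solution.

K has rank 2 and factors as K = U V^T = u1 v1^T + u2 v2^T with u1 = (1, 1, -2, 0), v1 = (-3, 0, -3, 0), u2 = (-2, -2, 3, 2), v2 = (2, 3, -1, 0) (multiplying out reproduces the displayed K). The nonzero eigenvalues of U V^T coincide with those of the 2 x 2 matrix G = V^T U = [[v1·u1, v1·u2], [v2·u1, v2·u2]] = [[3, -3], [7, -13]], and by the Sylvester determinant identity det(I_4 - U V^T) = det(I_2 - V^T U) = det([[-2, 3], [-7, 14]]) = (-2)(14) - (3)(-7) = -7. (Direct check: I - K =
[[8, 6, 1, 0],
 [7, 7, 1, 0],
 [-12, -9, -2, 0],
 [-4, -6, 2, 1]]
has determinant -7.) The finite-dimensional Fredholm alternative says: either (I - K) is invertible, or ker(I - K) ≠ {0} and then range(I - K) = ker((I - K)^*)^⊥, with dim ker(I - K) = dim ker((I - K)^*). Since det(I - K) ≠ 0, 1 is not an eigenvalue of K and ker(I - K) = {0}, so we are in the first case: for every y there is a unique x = (I - K)^(-1) y. (Explicitly, by the Woodbury identity, (I - U V^T)^(-1) = I + U (I_2 - G)^(-1) V^T.)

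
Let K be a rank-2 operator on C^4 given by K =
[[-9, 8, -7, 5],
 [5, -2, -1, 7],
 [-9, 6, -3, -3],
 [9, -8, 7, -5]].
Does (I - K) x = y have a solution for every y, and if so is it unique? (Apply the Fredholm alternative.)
(I - K) is invertible (det(I - K) = 76 ≠ 0), so for every y in C^4 the equation (I - K) x = y has a unique solution.

K has rank 2 and factors as K = U V^T = u1 v1^T + u2 v2^T with u1 = (-3, -2, 0, 3), v1 = (2, -2, 2, -2), u2 = (-1, 3, -3, 1), v2 = (3, -2, 1, 1) (multiplying out reproduces the displayed K). The nonzero eigenvalues of U V^T coincide with those of the 2 x 2 matrix G = V^T U = [[v1·u1, v1·u2], [v2·u1, v2·u2]] = [[-8, -16], [-2, -11]], and by the Sylvester determinant identity det(I_4 - U V^T) = det(I_2 - V^T U) = det([[9, 16], [2, 12]]) = (9)(12) - (16)(2) = 76. (Direct check: I - K =
[[10, -8, 7, -5],
 [-5, 3, 1, -7],
 [9, -6, 4, 3],
 [-9, 8, -7, 6]]
has determinant 76.) The finite-dimensional Fredholm alternative says: either (I - K) is invertible, or ker(I - K) ≠ {0} and then range(I - K) = ker((I - K)^*)^⊥, with dim ker(I - K) = dim ker((I - K)^*). Since det(I - K) ≠ 0, 1 is not an eigenvalue of K and ker(I - K) = {0}, so we are in the first case: for every y there is a unique x = (I - K)^(-1) y. (Explicitly, by the Woodbury identity, (I - U V^T)^(-1) = I + U (I_2 - G)^(-1) V^T.)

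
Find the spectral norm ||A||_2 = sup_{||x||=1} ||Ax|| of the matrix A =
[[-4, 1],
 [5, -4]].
||A||_2 = sqrt((58 + sqrt(2880))/2) ≈ 7.4721 (= sqrt(largest eigenvalue of A^T A))

||A||_2 = sigma_max(A) = sqrt(lambda_max(A^T A)). Form the symmetric matrix M = A^T A =
[[41, -24],
 [-24, 17]].
Its characteristic polynomial (trace, determinant of M give the coefficients) is
  p(λ) = det(λ I - M) = λ^2 - 58λ + 121.
For λ^2 - 58λ + 121 the discriminant is 2880. It is nonnegative but not a perfect square, so the roots are real and irrational: λ = (58 ± sqrt(2880))/2 ≈ 55.8328, 2.1672.
So the eigenvalues of A^T A are ≈ 2.1672, 55.8328 (all ≥ 0, as they must be for A^T A). The largest is λ_max = (58 + sqrt(2880))/2 ≈ 55.8328, hence ||A||_2 = sqrt(λ_max) = sqrt((58 + sqrt(2880))/2) ≈ 7.4721.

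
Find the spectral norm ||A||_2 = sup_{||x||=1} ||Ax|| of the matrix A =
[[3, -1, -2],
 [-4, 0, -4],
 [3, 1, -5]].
||A||_2 ≈ 6.8634 (= sqrt(largest eigenvalue of A^T A))

||A||_2 = sigma_max(A) = sqrt(lambda_max(A^T A)). Form the symmetric matrix M = A^T A =
[[34, 0, -5],
 [0, 2, -3],
 [-5, -3, 45]].
Its characteristic polynomial (trace, sum of principal 2x2 minors, determinant of M give the coefficients) is
  p(λ) = det(λ I - M) = λ^3 - 81λ^2 + 1654λ - 2704.
No integer candidate from the rational root theorem (±divisors of 2704) is a root, so the roots are irrational. The cubic discriminant is Δ = 424838660 > 0, so there are three distinct real roots. p(1) = -1130 and p(2) = 288 have opposite signs, so a root lies in (1, 2); Newton's method refines it to λ ≈ 1.7879. p(32) = 48 and p(33) = -394 have opposite signs, so a root lies in (32, 33); Newton's method refines it to λ ≈ 32.1052. p(47) = -72 and p(48) = 656 have opposite signs, so a root lies in (47, 48); Newton's method refines it to λ ≈ 47.1069. Check (Vieta): the three roots sum to 81, matching tr M = 81.
So the eigenvalues of A^T A are ≈ 1.7879, 32.1052, 47.1069 (all ≥ 0, as they must be for A^T A). The largest is λ_max ≈ 47.1069, hence ||A||_2 = sqrt(λ_max) ≈ 6.8634.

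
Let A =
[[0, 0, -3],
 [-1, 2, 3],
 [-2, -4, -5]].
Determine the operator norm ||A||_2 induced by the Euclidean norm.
||A||_2 ≈ 7.8365 (= sqrt(largest eigenvalue of A^T A))

||A||_2 = sigma_max(A) = sqrt(lambda_max(A^T A)). Form the symmetric matrix M = A^T A =
[[5, 6, 7],
 [6, 20, 26],
 [7, 26, 43]].
Its characteristic polynomial (trace, sum of principal 2x2 minors, determinant of M give the coefficients) is
  p(λ) = det(λ I - M) = λ^3 - 68λ^2 + 414λ - 576.
No integer candidate from the rational root theorem (±divisors of 576) is a root, so the roots are irrational. The cubic discriminant is Δ = 67173984 > 0, so there are three distinct real roots. p(2) = -12 and p(3) = 81 have opposite signs, so a root lies in (2, 3); Newton's method refines it to λ ≈ 2.0805. p(4) = 56 and p(5) = -81 have opposite signs, so a root lies in (4, 5); Newton's method refines it to λ ≈ 4.5082. p(61) = -1369 and p(62) = 2028 have opposite signs, so a root lies in (61, 62); Newton's method refines it to λ ≈ 61.4113. Check (Vieta): the three roots sum to 68, matching tr M = 68.
So the eigenvalues of A^T A are ≈ 2.0805, 4.5082, 61.4113 (all ≥ 0, as they must be for A^T A). The largest is λ_max ≈ 61.4113, hence ||A||_2 = sqrt(λ_max) ≈ 7.8365.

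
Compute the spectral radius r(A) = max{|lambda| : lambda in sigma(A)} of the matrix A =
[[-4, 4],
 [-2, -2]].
r(A) = 4

The eigenvalues of A are the roots of its characteristic polynomial. With M = A (coefficients from the trace and determinant):
  p(λ) = det(λ I - M) = λ^2 + 6λ + 16.
For λ^2 + 6λ + 16 the discriminant is -28. It is negative, so the roots are the complex-conjugate pair λ = -3 ± (sqrt(28)/2) i ≈ -3 ± 2.6458i. For a conjugate pair the product of the roots equals the constant term, so |λ|^2 = 16 and |λ| = sqrt(16) = 4.
Thus the eigenvalues (to 4 decimals) are -3 ± 2.6458i (modulus 4). The spectral radius is the largest modulus: r(A) = 4. (Cross-check: r(A) ≤ ||A||_2 ≈ 5.6569; equality holds whenever A is normal, though it can also hold for some non-normal A.)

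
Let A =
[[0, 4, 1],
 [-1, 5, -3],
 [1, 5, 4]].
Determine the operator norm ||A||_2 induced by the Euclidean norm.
||A||_2 ≈ 8.2441 (= sqrt(largest eigenvalue of A^T A))

||A||_2 = sigma_max(A) = sqrt(lambda_max(A^T A)). Form the symmetric matrix M = A^T A =
[[2, 0, 7],
 [0, 66, 9],
 [7, 9, 26]].
Its characteristic polynomial (trace, sum of principal 2x2 minors, determinant of M give the coefficients) is
  p(λ) = det(λ I - M) = λ^3 - 94λ^2 + 1770λ - 36.
No integer candidate from the rational root theorem (±divisors of 36) is a root, so the roots are irrational. The cubic discriminant is Δ = 5489547552 > 0, so there are three distinct real roots. p(0) = -36 and p(1) = 1641 have opposite signs, so a root lies in (0, 1); Newton's method refines it to λ ≈ 0.0204. p(26) = 16 and p(27) = -1089 have opposite signs, so a root lies in (26, 27); Newton's method refines it to λ ≈ 26.0147. p(67) = -2649 and p(68) = 100 have opposite signs, so a root lies in (67, 68); Newton's method refines it to λ ≈ 67.965. Check (Vieta): the three roots sum to 94, matching tr M = 94.
So the eigenvalues of A^T A are ≈ 0.0204, 26.0147, 67.965 (all ≥ 0, as they must be for A^T A). The largest is λ_max ≈ 67.965, hence ||A||_2 = sqrt(λ_max) ≈ 8.2441.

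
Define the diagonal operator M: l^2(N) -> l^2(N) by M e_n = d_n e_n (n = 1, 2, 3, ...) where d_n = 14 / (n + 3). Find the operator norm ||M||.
||M|| = 7/2 (attained at n = 1)

For M diagonal, ||M|| = sup_n |d_n| = sup_n 14/(n + 3). This is positive and strictly decreasing in n, so the supremum is attained at n = 1: d_1 = 14/(1 + 3) = 7/2. Hence ||M|| = 7/2.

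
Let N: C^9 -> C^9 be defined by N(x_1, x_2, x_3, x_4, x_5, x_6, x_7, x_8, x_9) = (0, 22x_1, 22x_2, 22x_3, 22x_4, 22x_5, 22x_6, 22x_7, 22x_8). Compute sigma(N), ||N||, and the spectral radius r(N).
sigma(N) = {0}; ||N|| = 22; r(N) = 0. (N is nilpotent with N^9 = 0.)

On C^9, N is a strictly lower-triangular matrix with 22 on the subdiagonal and zeros elsewhere, so its characteristic polynomial is lambda^9 and every eigenvalue is 0: sigma(N) = {0}. For the operator norm, N e_i = 22e_{i+1} for i = 1, ..., 8 and N e_9 = 0, so the singular values of N are 22 (with multiplicity 8) and 0; hence ||N|| = 22. The spectral radius r(N) = max|lambda| = 0. Note ||N|| > r(N) — characteristic of non-normal nilpotent operators. Indeed N^9 = 0.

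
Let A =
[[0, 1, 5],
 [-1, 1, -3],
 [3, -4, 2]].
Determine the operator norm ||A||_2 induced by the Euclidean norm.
||A||_2 ≈ 6.667 (= sqrt(largest eigenvalue of A^T A))

||A||_2 = sigma_max(A) = sqrt(lambda_max(A^T A)). Form the symmetric matrix M = A^T A =
[[10, -13, 9],
 [-13, 18, -6],
 [9, -6, 38]].
Its characteristic polynomial (trace, sum of principal 2x2 minors, determinant of M give the coefficients) is
  p(λ) = det(λ I - M) = λ^3 - 66λ^2 + 958λ - 4.
No integer candidate from the rational root theorem (±divisors of 4) is a root, so the roots are irrational. The cubic discriminant is Δ = 480860384 > 0, so there are three distinct real roots. p(0) = -4 and p(1) = 889 have opposite signs, so a root lies in (0, 1); Newton's method refines it to λ ≈ 0.0042. p(21) = 269 and p(22) = -224 have opposite signs, so a root lies in (21, 22); Newton's method refines it to λ ≈ 21.5464. p(44) = -444 and p(45) = 581 have opposite signs, so a root lies in (44, 45); Newton's method refines it to λ ≈ 44.4495. Check (Vieta): the three roots sum to 66, matching tr M = 66.
So the eigenvalues of A^T A are ≈ 0.0042, 21.5464, 44.4495 (all ≥ 0, as they must be for A^T A). The largest is λ_max ≈ 44.4495, hence ||A||_2 = sqrt(λ_max) ≈ 6.667.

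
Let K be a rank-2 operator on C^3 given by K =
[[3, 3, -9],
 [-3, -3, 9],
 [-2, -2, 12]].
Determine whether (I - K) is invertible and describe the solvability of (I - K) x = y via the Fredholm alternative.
(I - K) is invertible (det(I - K) = -11 ≠ 0), so for every y in C^3 the equation (I - K) x = y has a unique solution.

K has rank 2 and factors as K = U V^T = u1 v1^T + u2 v2^T with u1 = (-1, 1, 2), v1 = (1, 1, 3), u2 = (2, -2, -2), v2 = (2, 2, -3) (multiplying out reproduces the displayed K). The nonzero eigenvalues of U V^T coincide with those of the 2 x 2 matrix G = V^T U = [[v1·u1, v1·u2], [v2·u1, v2·u2]] = [[6, -6], [-6, 6]], and by the Sylvester determinant identity det(I_3 - U V^T) = det(I_2 - V^T U) = det([[-5, 6], [6, -5]]) = (-5)(-5) - (6)(6) = -11. (Direct check: I - K =
[[-2, -3, 9],
 [3, 4, -9],
 [2, 2, -11]]
has determinant -11.) The finite-dimensional Fredholm alternative says: either (I - K) is invertible, or ker(I - K) ≠ {0} and then range(I - K) = ker((I - K)^*)^⊥, with dim ker(I - K) = dim ker((I - K)^*). Since det(I - K) ≠ 0, 1 is not an eigenvalue of K and ker(I - K) = {0}, so we are in the first case: for every y there is a unique x = (I - K)^(-1) y. (Explicitly, by the Woodbury identity, (I - U V^T)^(-1) = I + U (I_2 - G)^(-1) V^T.)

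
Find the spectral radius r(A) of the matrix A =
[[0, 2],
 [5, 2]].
r(A) = (2 + sqrt(44))/2 ≈ 4.3166

The eigenvalues of A are the roots of its characteristic polynomial. With M = A (coefficients from the trace and determinant):
  p(λ) = det(λ I - M) = λ^2 - 2λ - 10.
For λ^2 - 2λ - 10 the discriminant is 44. It is nonnegative but not a perfect square, so the roots are real and irrational: λ = (2 ± sqrt(44))/2 ≈ 4.3166, -2.3166.
Thus the eigenvalues (to 4 decimals) are 4.3166 (modulus 4.3166); -2.3166 (modulus 2.3166). The spectral radius is the largest modulus: r(A) = (2 + sqrt(44))/2 ≈ 4.3166. (Cross-check: r(A) ≤ ||A||_2 ≈ 5.4428; equality holds whenever A is normal, though it can also hold for some non-normal A.)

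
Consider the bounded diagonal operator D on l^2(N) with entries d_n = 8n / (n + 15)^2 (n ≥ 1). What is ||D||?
||D|| = 2/15 (attained at n = 15)

For D diagonal, ||D|| = sup_n |d_n|. Treat f(x) = 8x / (x + 15)^2 for real x > 0. By the quotient rule, f'(x) = 8(15 - x)/(x + 15)^3, which is positive for x < 15 and negative for x > 15. So f has a unique maximum at x = 15, and since 15 is a positive integer, the supremum over n ≥ 1 is attained at n = 15: d_15 = 8·15/(15 + 15)^2 = 8·15/900 = 2/15. Hence ||D|| = 2/15.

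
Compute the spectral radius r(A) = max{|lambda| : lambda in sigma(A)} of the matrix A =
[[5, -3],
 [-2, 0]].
r(A) = 6

The eigenvalues of A are the roots of its characteristic polynomial. With M = A (coefficients from the trace and determinant):
  p(λ) = det(λ I - M) = λ^2 - 5λ - 6.
For λ^2 - 5λ - 6 the discriminant is 49. It is a perfect square (7^2), so the roots are rational: λ = (5 ± 7)/2 = 6, -1.
Thus the eigenvalues (to 4 decimals) are 6 (modulus 6); -1 (modulus 1). The spectral radius is the largest modulus: r(A) = 6. (Cross-check: r(A) ≤ ||A||_2 ≈ 6.085; equality holds whenever A is normal, though it can also hold for some non-normal A.)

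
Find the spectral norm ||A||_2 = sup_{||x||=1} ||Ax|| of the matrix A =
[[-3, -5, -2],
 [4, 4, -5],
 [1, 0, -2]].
||A||_2 ≈ 8.5629 (= sqrt(largest eigenvalue of A^T A))

||A||_2 = sigma_max(A) = sqrt(lambda_max(A^T A)). Form the symmetric matrix M = A^T A =
[[26, 31, -16],
 [31, 41, -10],
 [-16, -10, 33]].
Its characteristic polynomial (trace, sum of principal 2x2 minors, determinant of M give the coefficients) is
  p(λ) = det(λ I - M) = λ^3 - 100λ^2 + 1960λ - 289.
No integer candidate from the rational root theorem (±divisors of 289) is a root, so the roots are irrational. The cubic discriminant is Δ = 8159192933 > 0, so there are three distinct real roots. p(0) = -289 and p(1) = 1572 have opposite signs, so a root lies in (0, 1); Newton's method refines it to λ ≈ 0.1486. p(26) = 647 and p(27) = -586 have opposite signs, so a root lies in (26, 27); Newton's method refines it to λ ≈ 26.5289. p(73) = -1092 and p(74) = 2375 have opposite signs, so a root lies in (73, 74); Newton's method refines it to λ ≈ 73.3226. Check (Vieta): the three roots sum to 100, matching tr M = 100.
So the eigenvalues of A^T A are ≈ 0.1486, 26.5289, 73.3226 (all ≥ 0, as they must be for A^T A). The largest is λ_max ≈ 73.3226, hence ||A||_2 = sqrt(λ_max) ≈ 8.5629.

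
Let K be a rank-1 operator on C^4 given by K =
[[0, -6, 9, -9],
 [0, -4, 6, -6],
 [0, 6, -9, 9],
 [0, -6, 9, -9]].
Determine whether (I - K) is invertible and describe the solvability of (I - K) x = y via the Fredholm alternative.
(I - K) is invertible (det(I - K) = 23 ≠ 0), so for every y in C^4 the equation (I - K) x = y has a unique solution.

K has rank 1, so it is an outer product K = u v^T: every row of K is a multiple of one row vector. Reading off the entries, u = (-3, -2, 3, -3) and v = (0, 2, -3, 3) (row i of K equals u_i·v^T). A rank-one matrix u v^T satisfies K u = u (v·u) and kills the (3)-dimensional subspace v^⊥, so its characteristic polynomial is lambda^3 (lambda - v·u) with v·u = tr K = -22. Hence the eigenvalues of I - K are 1 (multiplicity 3) and 1 - (-22) = 23, so det(I - K) = 23. (Direct check: I - K =
[[1, 6, -9, 9],
 [0, 5, -6, 6],
 [0, -6, 10, -9],
 [0, 6, -9, 10]]
has determinant 23.) The finite-dimensional Fredholm alternative says: either (I - K) is invertible, or ker(I - K) ≠ {0} and then range(I - K) = ker((I - K)^*)^⊥, with dim ker(I - K) = dim ker((I - K)^*). Since det(I - K) ≠ 0, 1 is not an eigenvalue of K and ker(I - K) = {0}, so we are in the first case: for every y there is a unique x = (I - K)^(-1) y. Explicitly, by the Sherman–Morrison formula, (I - u v^T)^(-1) = I + u v^T/(1 - v·u), i.e. (I - K)^(-1) = I + K/(23).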